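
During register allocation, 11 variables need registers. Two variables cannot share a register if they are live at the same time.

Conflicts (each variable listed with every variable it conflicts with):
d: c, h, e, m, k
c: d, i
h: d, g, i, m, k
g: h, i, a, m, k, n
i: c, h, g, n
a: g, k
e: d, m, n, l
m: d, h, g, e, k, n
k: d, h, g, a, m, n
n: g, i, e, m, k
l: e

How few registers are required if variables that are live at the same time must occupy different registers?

d, h, m, k all conflict with each other, so at least 4 registers are needed.
4 registers suffice: register 1 → {d, g, l}; register 2 → {i, e, k}; register 3 → {c, a, m}; register 4 → {h, n}. No two conflicting variables share a register.

4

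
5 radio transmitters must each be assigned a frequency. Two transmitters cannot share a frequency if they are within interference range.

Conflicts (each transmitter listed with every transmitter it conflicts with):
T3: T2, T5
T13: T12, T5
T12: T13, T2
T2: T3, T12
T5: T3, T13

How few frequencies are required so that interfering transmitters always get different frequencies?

3

The cycle T12-T13-T5-T3-T2-T12 has odd length 5, so it cannot be 2-colored; at least 3 frequencies are needed.
3 frequencies suffice: frequency 1 → {T12, T5}; frequency 2 → {T3, T13}; frequency 3 → {T2}. Each listed conflict is separated.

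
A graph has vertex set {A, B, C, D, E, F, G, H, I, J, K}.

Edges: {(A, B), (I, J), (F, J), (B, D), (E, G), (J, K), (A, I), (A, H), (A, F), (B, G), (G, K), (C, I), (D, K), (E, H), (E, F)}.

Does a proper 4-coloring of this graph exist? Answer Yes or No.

Yes

The chromatic number is 3. The cycle B-A-H-E-G-B has odd length 5, so it cannot be 2-colored; at least 3 colors are needed.
One proper 3-coloring: A=red, B=blue, C=red, D=red, E=green, F=blue, G=red, H=blue, I=blue, J=red, K=blue.
Since 4 ≥ 3, a proper 4-coloring certainly exists.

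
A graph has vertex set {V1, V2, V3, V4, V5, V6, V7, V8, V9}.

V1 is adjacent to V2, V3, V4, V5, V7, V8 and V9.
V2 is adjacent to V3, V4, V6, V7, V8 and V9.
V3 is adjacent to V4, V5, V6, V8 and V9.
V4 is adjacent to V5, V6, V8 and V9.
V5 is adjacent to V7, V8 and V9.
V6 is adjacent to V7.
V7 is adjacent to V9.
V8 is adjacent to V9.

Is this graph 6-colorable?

Yes

The chromatic number is 6. V1, V3, V4, V5, V8, V9 are pairwise adjacent (a clique of size 6), so at least 6 colors are needed.
6 colors suffice: color 1 → {V1, V6}; color 2 → {V9}; color 3 → {V4, V7}; color 4 → {V3}; color 5 → {V2, V5}; color 6 → {V8}.
That is already a proper 6-coloring.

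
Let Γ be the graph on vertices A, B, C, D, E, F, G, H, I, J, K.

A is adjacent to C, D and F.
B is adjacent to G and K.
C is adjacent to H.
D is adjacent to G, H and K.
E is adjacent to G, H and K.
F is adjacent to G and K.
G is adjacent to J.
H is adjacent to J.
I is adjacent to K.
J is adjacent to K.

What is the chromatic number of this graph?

I and K are adjacent, so at least 2 colors are needed.
2 colors suffice: color 1 → {A, G, H, K}; color 2 → {B, C, D, E, F, I, J}. No two adjacent vertices share a color.

2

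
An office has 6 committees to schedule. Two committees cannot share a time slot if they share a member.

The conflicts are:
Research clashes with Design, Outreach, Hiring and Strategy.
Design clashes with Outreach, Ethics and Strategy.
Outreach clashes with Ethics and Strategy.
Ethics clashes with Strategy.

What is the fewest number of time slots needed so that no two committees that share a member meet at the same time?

Design, Outreach, Ethics, Strategy are mutually in conflict, so at least 4 time slots are needed.
4 time slots suffice: Research=4, Design=1, Outreach=3, Hiring=1, Ethics=4, Strategy=2. No two conflicting committees share a time slot.

4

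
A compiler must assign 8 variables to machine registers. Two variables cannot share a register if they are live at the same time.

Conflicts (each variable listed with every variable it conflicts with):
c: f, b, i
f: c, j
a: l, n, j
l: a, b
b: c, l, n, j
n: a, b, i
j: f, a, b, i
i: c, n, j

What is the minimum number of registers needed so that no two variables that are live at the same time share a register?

c and i conflict, so at least 2 registers are needed.
2 registers suffice: register 1 → {c, l, n, j}; register 2 → {f, a, b, i}. No two conflicting variables share a register.

2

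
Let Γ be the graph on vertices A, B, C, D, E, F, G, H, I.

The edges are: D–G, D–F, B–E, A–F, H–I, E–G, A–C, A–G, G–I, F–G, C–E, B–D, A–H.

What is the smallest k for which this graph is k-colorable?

3

A, F, G are pairwise adjacent, so at least 3 colors are needed.
3 colors suffice: color 1 → {B, C, G, H}; color 2 → {A, D, E, I}; color 3 → {F}. Every edge joins two different colors.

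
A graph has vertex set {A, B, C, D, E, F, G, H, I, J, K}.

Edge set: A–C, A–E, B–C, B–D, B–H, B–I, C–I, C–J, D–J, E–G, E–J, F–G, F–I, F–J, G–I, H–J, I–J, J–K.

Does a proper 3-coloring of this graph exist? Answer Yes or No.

The chromatic number is 3. B, C, I are pairwise adjacent, so at least 3 colors are needed.
3 colors suffice: color red → {A, B, G, J}; color blue → {D, E, H, I, K}; color green → {C, F}.
That is already a proper 3-coloring.

Yes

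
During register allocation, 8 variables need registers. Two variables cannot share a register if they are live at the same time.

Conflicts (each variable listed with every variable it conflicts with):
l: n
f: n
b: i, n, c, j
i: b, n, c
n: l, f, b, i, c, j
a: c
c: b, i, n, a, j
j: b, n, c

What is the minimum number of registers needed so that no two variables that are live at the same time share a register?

b, i, n, c pairwise conflict, so at least 4 registers are needed.
A valid assignment using 4 registers: l=2, f=2, b=3, i=4, n=1, a=1, c=2, j=4. Every pair that conflicts lands in different registers.

4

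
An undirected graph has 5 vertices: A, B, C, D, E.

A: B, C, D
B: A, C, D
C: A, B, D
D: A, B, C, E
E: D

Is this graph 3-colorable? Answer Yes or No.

A, B, C, D are mutually adjacent (a clique of size 4), so at least 4 colors are needed.
So 3 colors are not enough.

No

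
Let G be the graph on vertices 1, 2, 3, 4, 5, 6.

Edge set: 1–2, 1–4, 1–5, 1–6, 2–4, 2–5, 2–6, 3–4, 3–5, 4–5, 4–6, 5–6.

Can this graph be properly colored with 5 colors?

Yes

The chromatic number is 5. 1, 2, 4, 5, 6 are pairwise adjacent (a clique of size 5), so at least 5 colors are needed.
5 colors suffice: color red → {4}; color blue → {5}; color green → {3, 6}; color yellow → {1}; color purple → {2}.
That is already a proper 5-coloring.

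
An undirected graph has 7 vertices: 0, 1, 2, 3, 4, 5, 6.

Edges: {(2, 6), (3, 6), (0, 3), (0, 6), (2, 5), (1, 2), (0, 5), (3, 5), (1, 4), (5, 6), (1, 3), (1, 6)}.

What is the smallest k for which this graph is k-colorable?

0, 3, 5, 6 are pairwise adjacent (a clique of size 4), so at least 4 colors are needed.
A valid assignment using 4 colors: 0=d, 1=c, 2=b, 3=b, 4=a, 5=c, 6=a. Every edge joins two different colors.

4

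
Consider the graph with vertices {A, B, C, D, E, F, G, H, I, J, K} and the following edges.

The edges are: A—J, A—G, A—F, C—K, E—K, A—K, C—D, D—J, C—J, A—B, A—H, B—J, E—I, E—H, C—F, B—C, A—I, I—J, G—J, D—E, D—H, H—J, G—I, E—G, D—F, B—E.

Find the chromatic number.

A, G, I, J form a clique, so at least 4 colors are needed.
One proper 4-coloring: A=blue, B=green, C=blue, D=green, E=red, F=red, G=yellow, H=yellow, I=green, J=red, K=green. No two adjacent vertices share a color.

4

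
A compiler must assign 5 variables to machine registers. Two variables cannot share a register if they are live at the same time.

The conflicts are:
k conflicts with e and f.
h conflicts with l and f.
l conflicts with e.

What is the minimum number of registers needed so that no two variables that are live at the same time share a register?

The cycle k-e-l-h-f-k has odd length 5, so it cannot be 2-colored; at least 3 registers are needed.
3 registers suffice: register 1 → {l, f}; register 2 → {h, e}; register 3 → {k}. No two conflicting variables share a register.

3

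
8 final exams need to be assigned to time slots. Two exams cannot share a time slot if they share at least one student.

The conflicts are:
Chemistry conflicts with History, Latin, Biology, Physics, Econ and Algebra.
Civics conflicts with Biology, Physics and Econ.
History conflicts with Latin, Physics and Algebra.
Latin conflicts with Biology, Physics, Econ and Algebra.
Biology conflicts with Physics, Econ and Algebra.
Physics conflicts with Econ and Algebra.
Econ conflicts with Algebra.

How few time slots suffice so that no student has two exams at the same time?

Chemistry, Latin, Biology, Physics, Econ, Algebra pairwise conflict, so at least 6 time slots are needed.
6 time slots suffice: time slot 1 → {Physics}; time slot 2 → {Chemistry, Civics}; time slot 3 → {History, Biology}; time slot 4 → {Latin}; time slot 5 → {Algebra}; time slot 6 → {Econ}. Every pair that conflicts lands in different time slots.

6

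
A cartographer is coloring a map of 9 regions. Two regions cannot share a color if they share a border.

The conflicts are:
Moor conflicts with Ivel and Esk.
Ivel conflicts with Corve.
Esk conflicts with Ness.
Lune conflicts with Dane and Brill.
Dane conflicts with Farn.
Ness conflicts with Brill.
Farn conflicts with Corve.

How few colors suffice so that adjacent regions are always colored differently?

3

The cycle Corve-Ivel-Moor-Esk-Ness-Brill-Lune-Dane-Farn-Corve has odd length 9, so it cannot be 2-colored; at least 3 colors are needed.
3 colors suffice: color 1 → {Ivel, Lune, Ness, Farn}; color 2 → {Esk, Dane, Corve, Brill}; color 3 → {Moor}. Each listed conflict is separated.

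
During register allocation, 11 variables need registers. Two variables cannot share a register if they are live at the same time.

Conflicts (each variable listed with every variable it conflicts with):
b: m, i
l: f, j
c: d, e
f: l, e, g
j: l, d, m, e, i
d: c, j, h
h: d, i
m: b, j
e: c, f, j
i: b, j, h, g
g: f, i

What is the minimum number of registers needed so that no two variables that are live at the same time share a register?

3

The cycle j-e-f-g-i-j has odd length 5, so it cannot be 2-colored; at least 3 registers are needed.
3 registers suffice: b=1, l=2, c=1, f=1, j=1, d=2, h=1, m=2, e=2, i=2, g=3. Each listed conflict is separated.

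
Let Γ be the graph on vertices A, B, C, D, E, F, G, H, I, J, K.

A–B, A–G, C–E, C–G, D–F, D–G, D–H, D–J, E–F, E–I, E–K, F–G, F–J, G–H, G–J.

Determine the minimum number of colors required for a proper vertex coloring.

D, F, G, J form a clique, so at least 4 colors are needed.
4 colors suffice: color 1 → {B, E, G}; color 2 → {A, C, D, I, K}; color 3 → {F, H}; color 4 → {J}. Each edge has distinct colors on its endpoints.

4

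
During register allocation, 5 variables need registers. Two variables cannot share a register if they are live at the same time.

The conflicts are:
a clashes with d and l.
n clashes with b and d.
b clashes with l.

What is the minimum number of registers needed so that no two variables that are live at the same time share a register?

3

The cycle b-n-d-a-l-b has odd length 5, so it cannot be 2-colored; at least 3 registers are needed.
3 registers suffice: register 1 → {b, d}; register 2 → {n, l}; register 3 → {a}. No two conflicting variables share a register.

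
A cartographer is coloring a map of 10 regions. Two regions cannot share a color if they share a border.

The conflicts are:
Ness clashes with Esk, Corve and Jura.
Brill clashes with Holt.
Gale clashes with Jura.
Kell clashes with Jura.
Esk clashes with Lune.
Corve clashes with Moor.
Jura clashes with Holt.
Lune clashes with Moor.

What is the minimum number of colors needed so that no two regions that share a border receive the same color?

3

The cycle Lune-Esk-Ness-Corve-Moor-Lune has odd length 5, so it cannot be 2-colored; at least 3 colors are needed.
3 colors suffice: color 1 → {Brill, Esk, Jura, Moor}; color 2 → {Ness, Gale, Kell, Lune, Holt}; color 3 → {Corve}. No two conflicting regions share a color.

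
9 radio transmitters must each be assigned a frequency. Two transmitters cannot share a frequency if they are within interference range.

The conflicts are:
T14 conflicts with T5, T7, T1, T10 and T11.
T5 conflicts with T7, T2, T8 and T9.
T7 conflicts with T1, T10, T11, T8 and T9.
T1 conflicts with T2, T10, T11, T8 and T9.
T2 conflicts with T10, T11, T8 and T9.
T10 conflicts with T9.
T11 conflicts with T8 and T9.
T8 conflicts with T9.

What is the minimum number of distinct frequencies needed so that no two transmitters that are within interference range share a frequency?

T7, T1, T11, T8, T9 are mutually in conflict, so at least 5 frequencies are needed.
5 frequencies suffice: frequency 1 → {T7, T2}; frequency 2 → {T14, T9}; frequency 3 → {T5, T1}; frequency 4 → {T10, T8}; frequency 5 → {T11}. Each listed conflict is separated.

5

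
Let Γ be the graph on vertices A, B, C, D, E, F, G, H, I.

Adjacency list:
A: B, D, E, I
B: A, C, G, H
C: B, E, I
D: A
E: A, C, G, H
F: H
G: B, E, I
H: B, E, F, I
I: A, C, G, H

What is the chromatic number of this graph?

F and H are adjacent, so at least 2 colors are needed.
2 colors suffice: color 1 → {B, D, E, F, I}; color 2 → {A, C, G, H}. No two adjacent vertices share a color.

2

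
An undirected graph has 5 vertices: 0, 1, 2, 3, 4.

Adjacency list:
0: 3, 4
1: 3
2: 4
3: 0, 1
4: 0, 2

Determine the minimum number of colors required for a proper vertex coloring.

2 and 4 are adjacent, so at least 2 colors are needed.
2 colors suffice: color a → {3, 4}; color b → {0, 1, 2}. Each edge has distinct colors on its endpoints.

2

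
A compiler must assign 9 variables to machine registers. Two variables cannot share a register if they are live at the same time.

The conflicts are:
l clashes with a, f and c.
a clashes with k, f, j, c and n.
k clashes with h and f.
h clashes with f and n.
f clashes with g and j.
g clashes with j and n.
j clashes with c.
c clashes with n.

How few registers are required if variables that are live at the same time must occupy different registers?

l, a, c all conflict with each other, so at least 3 registers are needed.
3 registers suffice: register 1 → {a, h, g}; register 2 → {f, c}; register 3 → {l, k, j, n}. Each listed conflict is separated.

3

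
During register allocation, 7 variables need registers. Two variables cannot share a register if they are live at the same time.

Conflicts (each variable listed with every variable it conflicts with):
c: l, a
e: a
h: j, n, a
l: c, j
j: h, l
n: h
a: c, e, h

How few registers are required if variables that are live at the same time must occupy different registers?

3

The cycle h-a-c-l-j-h has odd length 5, so it cannot be 2-colored; at least 3 registers are needed.
3 registers suffice: c=1, e=1, h=1, l=2, j=3, n=2, a=2. No two conflicting variables share a register.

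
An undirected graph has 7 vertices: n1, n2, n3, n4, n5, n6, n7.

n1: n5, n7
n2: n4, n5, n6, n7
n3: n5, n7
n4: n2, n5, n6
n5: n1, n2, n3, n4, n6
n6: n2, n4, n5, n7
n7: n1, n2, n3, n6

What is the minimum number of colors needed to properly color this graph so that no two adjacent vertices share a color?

n2, n4, n5, n6 are pairwise adjacent (a clique of size 4), so at least 4 colors are needed.
One proper 4-coloring: n1=2, n2=3, n3=2, n4=4, n5=1, n6=2, n7=1. Every edge joins two different colors.

4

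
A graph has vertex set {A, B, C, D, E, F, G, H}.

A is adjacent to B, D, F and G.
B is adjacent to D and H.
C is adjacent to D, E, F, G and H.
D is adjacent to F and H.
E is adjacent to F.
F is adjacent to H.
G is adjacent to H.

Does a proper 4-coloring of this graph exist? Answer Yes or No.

Yes

The chromatic number is 4. C, D, F, H are mutually adjacent (a clique of size 4), so at least 4 colors are needed.
A valid assignment using 4 colors: A=2, B=1, C=3, D=4, E=2, F=1, G=1, H=2.
That is already a proper 4-coloring.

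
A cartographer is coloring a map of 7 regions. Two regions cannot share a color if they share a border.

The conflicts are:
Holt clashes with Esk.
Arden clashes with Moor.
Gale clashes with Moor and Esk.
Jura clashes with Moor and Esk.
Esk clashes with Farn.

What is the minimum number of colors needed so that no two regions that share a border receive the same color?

2

Esk and Farn conflict, so at least 2 colors are needed.
One proper 2-coloring: Holt=2, Arden=2, Gale=2, Jura=2, Moor=1, Esk=1, Farn=2. No two conflicting regions share a color.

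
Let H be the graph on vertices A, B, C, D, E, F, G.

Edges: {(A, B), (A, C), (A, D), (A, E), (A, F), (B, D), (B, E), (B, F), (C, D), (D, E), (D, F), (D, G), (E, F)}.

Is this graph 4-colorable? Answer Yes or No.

A, B, D, E, F are mutually adjacent (a clique of size 5), so at least 5 colors are needed.
So 4 colors are not enough.

No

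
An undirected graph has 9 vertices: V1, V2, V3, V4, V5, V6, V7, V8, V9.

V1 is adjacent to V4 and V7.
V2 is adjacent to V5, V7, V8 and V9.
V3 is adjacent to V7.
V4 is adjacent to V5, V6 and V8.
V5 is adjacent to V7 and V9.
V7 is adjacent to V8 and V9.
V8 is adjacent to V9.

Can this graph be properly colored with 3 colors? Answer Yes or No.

V2, V7, V8, V9 are pairwise adjacent (a clique of size 4), so at least 4 colors are needed.
So 3 colors are not enough.

No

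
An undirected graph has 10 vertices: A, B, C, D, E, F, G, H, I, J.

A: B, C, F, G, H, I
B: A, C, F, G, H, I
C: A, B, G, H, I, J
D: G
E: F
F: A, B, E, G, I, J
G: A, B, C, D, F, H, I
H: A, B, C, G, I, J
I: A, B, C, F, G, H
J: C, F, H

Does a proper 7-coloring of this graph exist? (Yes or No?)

The chromatic number is 6. A, B, C, G, H, I are mutually adjacent (a clique of size 6), so at least 6 colors are needed.
6 colors suffice: color 1 → {E, G, J}; color 2 → {D, F, H}; color 3 → {A}; color 4 → {I}; color 5 → {B}; color 6 → {C}.
Since 7 ≥ 6, a proper 7-coloring certainly exists.

Yes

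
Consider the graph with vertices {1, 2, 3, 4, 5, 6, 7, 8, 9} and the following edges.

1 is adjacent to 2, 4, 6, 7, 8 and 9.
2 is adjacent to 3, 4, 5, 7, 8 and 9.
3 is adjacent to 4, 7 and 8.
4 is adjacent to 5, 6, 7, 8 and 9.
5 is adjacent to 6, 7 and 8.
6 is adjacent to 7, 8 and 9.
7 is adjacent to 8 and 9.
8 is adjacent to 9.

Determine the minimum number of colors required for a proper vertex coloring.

1, 2, 4, 7, 8, 9 are mutually adjacent (a clique of size 6), so at least 6 colors are needed.
A valid assignment using 6 colors: 1=e, 2=d, 3=e, 4=b, 5=e, 6=d, 7=c, 8=a, 9=f. Each edge has distinct colors on its endpoints.

6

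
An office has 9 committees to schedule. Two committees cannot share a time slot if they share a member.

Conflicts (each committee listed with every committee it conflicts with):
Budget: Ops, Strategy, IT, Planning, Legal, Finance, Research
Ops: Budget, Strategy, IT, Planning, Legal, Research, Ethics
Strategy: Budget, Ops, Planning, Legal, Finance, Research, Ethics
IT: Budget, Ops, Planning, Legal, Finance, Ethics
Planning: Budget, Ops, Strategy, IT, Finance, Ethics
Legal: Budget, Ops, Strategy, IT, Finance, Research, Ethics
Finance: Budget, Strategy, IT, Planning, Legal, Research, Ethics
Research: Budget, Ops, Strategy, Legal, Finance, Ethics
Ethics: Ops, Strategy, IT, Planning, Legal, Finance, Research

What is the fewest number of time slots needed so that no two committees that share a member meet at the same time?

Strategy, Legal, Finance, Research, Ethics are mutually in conflict, so at least 5 time slots are needed.
A valid assignment using 5 time slots: Budget=3, Ops=1, Strategy=4, IT=4, Planning=2, Legal=2, Finance=1, Research=5, Ethics=3. Each listed conflict is separated.

5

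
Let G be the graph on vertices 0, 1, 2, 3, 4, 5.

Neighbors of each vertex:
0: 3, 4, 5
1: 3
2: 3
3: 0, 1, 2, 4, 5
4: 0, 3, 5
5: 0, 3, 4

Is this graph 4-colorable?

Yes

The chromatic number is 4. 0, 3, 4, 5 are mutually adjacent (a clique of size 4), so at least 4 colors are needed.
4 colors suffice: color a → {3}; color b → {1, 2, 5}; color c → {0}; color d → {4}.
That is already a proper 4-coloring.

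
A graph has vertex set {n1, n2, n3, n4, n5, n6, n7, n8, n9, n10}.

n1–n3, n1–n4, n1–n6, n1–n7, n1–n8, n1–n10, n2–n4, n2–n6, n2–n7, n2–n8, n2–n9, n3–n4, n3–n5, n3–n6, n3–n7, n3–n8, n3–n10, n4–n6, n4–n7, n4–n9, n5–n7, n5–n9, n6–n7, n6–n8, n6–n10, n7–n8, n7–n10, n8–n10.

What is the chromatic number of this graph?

6

n1, n3, n6, n7, n8, n10 are mutually adjacent (a clique of size 6), so at least 6 colors are needed.
A valid assignment using 6 colors: n1=5, n2=2, n3=2, n4=4, n5=3, n6=3, n7=1, n8=4, n9=1, n10=6. No two adjacent vertices share a color.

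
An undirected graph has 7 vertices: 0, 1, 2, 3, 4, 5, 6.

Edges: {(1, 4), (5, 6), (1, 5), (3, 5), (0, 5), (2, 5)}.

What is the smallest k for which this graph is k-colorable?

1 and 5 are adjacent, so at least 2 colors are needed.
One proper 2-coloring: 0=blue, 1=blue, 2=blue, 3=blue, 4=red, 5=red, 6=blue. Each edge has distinct colors on its endpoints.

2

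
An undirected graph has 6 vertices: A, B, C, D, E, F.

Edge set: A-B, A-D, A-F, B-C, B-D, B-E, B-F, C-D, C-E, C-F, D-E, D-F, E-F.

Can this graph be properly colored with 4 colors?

B, C, D, E, F are pairwise adjacent (a clique of size 5), so at least 5 colors are needed.
So 4 colors are not enough.

No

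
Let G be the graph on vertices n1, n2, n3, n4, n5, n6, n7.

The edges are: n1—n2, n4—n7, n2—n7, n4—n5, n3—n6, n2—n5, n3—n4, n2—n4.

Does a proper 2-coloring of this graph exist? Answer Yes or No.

n2, n4, n7 form a triangle, so at least 3 colors are needed.
So 2 colors are not enough.

No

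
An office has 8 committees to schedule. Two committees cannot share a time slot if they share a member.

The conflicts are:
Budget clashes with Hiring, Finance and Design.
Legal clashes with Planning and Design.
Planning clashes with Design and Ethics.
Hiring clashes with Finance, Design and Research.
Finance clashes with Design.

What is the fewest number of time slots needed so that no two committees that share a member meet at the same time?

Budget, Hiring, Finance, Design are mutually in conflict, so at least 4 time slots are needed.
Using 4 time slots: Budget=4, Legal=3, Planning=2, Hiring=2, Finance=3, Design=1, Ethics=1, Research=1. No two conflicting committees share a time slot.

4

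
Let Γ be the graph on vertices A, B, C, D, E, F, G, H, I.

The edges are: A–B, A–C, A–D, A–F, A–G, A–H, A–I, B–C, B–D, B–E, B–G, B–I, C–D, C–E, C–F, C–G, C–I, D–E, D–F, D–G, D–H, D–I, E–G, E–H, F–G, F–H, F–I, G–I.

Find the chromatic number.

6

A, C, D, F, G, I form a clique, so at least 6 colors are needed.
One proper 6-coloring: A=3, B=6, C=4, D=1, E=3, F=6, G=2, H=2, I=5. No two adjacent vertices share a color.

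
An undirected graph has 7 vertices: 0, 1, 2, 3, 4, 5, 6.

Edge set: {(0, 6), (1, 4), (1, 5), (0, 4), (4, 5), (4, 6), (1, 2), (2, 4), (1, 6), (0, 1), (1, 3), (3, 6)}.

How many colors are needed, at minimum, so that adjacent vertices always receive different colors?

4

0, 1, 4, 6 are pairwise adjacent (a clique of size 4), so at least 4 colors are needed.
4 colors suffice: color a → {1}; color b → {3, 4}; color c → {2, 5, 6}; color d → {0}. Each edge has distinct colors on its endpoints.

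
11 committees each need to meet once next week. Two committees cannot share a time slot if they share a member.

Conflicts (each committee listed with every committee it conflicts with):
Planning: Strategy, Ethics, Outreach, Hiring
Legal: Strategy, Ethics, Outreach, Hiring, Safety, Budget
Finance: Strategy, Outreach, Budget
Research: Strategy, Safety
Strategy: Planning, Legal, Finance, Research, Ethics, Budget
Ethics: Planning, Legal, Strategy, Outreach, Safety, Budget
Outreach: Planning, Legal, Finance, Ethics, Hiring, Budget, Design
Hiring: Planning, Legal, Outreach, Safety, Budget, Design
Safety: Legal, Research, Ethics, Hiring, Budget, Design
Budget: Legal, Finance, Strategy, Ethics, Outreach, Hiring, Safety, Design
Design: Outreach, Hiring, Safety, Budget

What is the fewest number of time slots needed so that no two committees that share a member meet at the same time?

Hiring, Safety, Budget, Design all conflict with each other, so at least 4 time slots are needed.
A valid assignment using 4 time slots: Planning=1, Legal=3, Finance=3, Research=1, Strategy=2, Ethics=4, Outreach=2, Hiring=4, Safety=2, Budget=1, Design=3. No two conflicting committees share a time slot.

4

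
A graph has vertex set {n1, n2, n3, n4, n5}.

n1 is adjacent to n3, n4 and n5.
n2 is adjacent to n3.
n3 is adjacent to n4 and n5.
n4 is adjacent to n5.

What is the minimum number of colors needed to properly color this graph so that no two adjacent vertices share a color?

n1, n3, n4, n5 form a clique, so at least 4 colors are needed.
4 colors suffice: color 1 → {n3}; color 2 → {n2, n5}; color 3 → {n4}; color 4 → {n1}. Every edge joins two different colors.

4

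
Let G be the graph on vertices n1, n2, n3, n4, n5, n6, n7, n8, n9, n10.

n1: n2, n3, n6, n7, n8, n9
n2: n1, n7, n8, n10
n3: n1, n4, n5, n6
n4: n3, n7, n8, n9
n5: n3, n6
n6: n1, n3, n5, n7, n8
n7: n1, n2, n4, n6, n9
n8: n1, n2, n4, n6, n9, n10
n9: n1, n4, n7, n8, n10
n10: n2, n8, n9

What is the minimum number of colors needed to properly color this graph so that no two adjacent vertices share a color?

3

n1, n2, n8 form a triangle, so at least 3 colors are needed.
3 colors suffice: color 1 → {n3, n7, n8}; color 2 → {n1, n4, n5, n10}; color 3 → {n2, n6, n9}. No two adjacent vertices share a color.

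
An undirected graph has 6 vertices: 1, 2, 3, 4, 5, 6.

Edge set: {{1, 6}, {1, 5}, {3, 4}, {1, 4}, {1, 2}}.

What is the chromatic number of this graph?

1 and 5 are adjacent, so at least 2 colors are needed.
2 colors suffice: color red → {1, 3}; color blue → {2, 4, 5, 6}. Every edge joins two different colors.

2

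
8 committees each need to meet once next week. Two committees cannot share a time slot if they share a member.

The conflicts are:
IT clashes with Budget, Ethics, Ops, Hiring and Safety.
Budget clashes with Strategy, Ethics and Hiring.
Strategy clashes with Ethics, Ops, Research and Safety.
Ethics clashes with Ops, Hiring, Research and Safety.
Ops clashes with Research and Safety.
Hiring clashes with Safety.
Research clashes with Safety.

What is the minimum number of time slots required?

Strategy, Ethics, Ops, Research, Safety all conflict with each other, so at least 5 time slots are needed.
5 time slots suffice: time slot 1 → {Ethics}; time slot 2 → {Budget, Safety}; time slot 3 → {IT, Strategy}; time slot 4 → {Ops, Hiring}; time slot 5 → {Research}. No two conflicting committees share a time slot.

5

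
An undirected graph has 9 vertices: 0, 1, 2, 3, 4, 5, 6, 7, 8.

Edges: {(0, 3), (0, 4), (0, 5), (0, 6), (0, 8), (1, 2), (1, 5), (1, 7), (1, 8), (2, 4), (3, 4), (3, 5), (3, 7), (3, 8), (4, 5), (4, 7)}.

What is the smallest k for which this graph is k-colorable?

4

0, 3, 4, 5 are pairwise adjacent (a clique of size 4), so at least 4 colors are needed.
One proper 4-coloring: 0=c, 1=a, 2=b, 3=b, 4=a, 5=d, 6=a, 7=c, 8=d. No two adjacent vertices share a color.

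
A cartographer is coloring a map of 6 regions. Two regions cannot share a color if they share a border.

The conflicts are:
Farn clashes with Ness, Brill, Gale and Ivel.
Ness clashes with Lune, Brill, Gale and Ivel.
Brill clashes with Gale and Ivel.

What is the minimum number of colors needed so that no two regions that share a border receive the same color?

4

Farn, Ness, Brill, Gale pairwise conflict, so at least 4 colors are needed.
A valid assignment using 4 colors: Farn=2, Ness=1, Lune=2, Brill=3, Gale=4, Ivel=4. Every pair that conflicts lands in different colors.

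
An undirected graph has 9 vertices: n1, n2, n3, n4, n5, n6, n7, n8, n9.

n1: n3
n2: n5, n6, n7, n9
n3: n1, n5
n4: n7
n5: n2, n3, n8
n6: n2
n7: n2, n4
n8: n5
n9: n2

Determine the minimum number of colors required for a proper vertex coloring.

2

n4 and n7 are adjacent, so at least 2 colors are needed.
2 colors suffice: color red → {n2, n3, n4, n8}; color blue → {n1, n5, n6, n7, n9}. No two adjacent vertices share a color.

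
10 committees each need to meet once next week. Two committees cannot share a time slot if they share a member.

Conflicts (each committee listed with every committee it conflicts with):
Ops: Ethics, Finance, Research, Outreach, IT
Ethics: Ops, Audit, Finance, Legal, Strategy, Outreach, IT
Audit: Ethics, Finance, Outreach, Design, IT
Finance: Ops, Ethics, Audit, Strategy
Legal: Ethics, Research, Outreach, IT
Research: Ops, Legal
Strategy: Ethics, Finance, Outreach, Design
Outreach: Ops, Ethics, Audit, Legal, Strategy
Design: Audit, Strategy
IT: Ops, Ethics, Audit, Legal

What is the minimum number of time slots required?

3

Ethics, Audit, IT are mutually in conflict, so at least 3 time slots are needed.
Using 3 time slots: Ops=2, Ethics=1, Audit=2, Finance=3, Legal=2, Research=1, Strategy=2, Outreach=3, Design=1, IT=3. Each listed conflict is separated.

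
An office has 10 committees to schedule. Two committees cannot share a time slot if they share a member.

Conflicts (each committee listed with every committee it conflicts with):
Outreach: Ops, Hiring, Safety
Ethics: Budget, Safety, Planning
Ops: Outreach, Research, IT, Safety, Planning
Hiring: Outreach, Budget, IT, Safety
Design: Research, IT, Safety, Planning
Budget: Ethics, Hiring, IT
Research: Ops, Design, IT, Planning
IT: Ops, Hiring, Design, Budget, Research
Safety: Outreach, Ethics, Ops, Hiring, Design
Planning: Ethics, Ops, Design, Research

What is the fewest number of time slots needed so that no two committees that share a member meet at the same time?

Outreach, Hiring, Safety are mutually in conflict, so at least 3 time slots are needed.
Using 3 time slots: Outreach=3, Ethics=2, Ops=2, Hiring=2, Design=2, Budget=3, Research=3, IT=1, Safety=1, Planning=1. Each listed conflict is separated.

3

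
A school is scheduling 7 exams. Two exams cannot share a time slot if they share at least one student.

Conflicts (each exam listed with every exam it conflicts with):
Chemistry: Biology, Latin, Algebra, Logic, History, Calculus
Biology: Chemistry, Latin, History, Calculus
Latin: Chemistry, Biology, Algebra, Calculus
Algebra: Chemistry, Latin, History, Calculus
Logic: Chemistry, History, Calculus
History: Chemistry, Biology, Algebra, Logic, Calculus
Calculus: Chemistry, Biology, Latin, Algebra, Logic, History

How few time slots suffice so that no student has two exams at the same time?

Chemistry, Biology, Latin, Calculus are mutually in conflict, so at least 4 time slots are needed.
4 time slots suffice: time slot 1 → {Chemistry}; time slot 2 → {Calculus}; time slot 3 → {Latin, History}; time slot 4 → {Biology, Algebra, Logic}. No two conflicting exams share a time slot.

4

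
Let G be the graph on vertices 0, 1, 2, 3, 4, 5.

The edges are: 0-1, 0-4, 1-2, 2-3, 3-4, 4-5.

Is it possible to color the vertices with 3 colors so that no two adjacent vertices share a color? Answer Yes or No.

The chromatic number is 3. The cycle 0-4-3-2-1-0 has odd length 5, so it cannot be 2-colored; at least 3 colors are needed.
3 colors suffice: color red → {2, 4}; color blue → {0, 3, 5}; color green → {1}.
That is already a proper 3-coloring.

Yes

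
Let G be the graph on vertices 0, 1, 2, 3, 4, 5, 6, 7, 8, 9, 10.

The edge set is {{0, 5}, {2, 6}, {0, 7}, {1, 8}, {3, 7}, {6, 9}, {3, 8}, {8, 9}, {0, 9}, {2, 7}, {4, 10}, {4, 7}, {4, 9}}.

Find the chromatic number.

3

The cycle 7-3-8-9-0-7 has odd length 5, so it cannot be 2-colored; at least 3 colors are needed.
A valid assignment using 3 colors: 0=blue, 1=red, 2=green, 3=green, 4=blue, 5=red, 6=blue, 7=red, 8=blue, 9=red, 10=red. No two adjacent vertices share a color.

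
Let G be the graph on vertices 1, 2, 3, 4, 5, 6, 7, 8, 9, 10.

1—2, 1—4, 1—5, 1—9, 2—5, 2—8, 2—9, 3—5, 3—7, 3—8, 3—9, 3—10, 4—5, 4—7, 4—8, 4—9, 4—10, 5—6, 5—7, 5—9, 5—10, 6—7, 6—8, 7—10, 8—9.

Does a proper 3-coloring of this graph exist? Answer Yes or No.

3, 5, 7, 10 are mutually adjacent (a clique of size 4), so at least 4 colors are needed.
So 3 colors are not enough.

No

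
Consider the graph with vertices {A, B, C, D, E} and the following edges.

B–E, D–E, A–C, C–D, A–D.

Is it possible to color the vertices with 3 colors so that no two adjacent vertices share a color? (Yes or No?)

The chromatic number is 3. A, C, D form a triangle, so at least 3 colors are needed.
3 colors suffice: A=green, B=red, C=blue, D=red, E=blue.
That is already a proper 3-coloring.

Yes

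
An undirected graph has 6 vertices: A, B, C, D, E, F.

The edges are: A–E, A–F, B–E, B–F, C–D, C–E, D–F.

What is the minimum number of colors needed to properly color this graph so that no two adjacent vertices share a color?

The cycle D-F-A-E-C-D has odd length 5, so it cannot be 2-colored; at least 3 colors are needed.
3 colors suffice: color red → {E, F}; color blue → {A, B, D}; color green → {C}. Each edge has distinct colors on its endpoints.

3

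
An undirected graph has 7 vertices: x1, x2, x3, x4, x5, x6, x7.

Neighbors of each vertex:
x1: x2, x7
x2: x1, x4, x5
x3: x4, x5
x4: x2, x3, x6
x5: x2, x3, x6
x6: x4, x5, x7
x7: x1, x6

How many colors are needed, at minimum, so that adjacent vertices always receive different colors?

3

The cycle x6-x7-x1-x2-x5-x6 has odd length 5, so it cannot be 2-colored; at least 3 colors are needed.
3 colors suffice: x1=1, x2=2, x3=2, x4=1, x5=1, x6=2, x7=3. Every edge joins two different colors.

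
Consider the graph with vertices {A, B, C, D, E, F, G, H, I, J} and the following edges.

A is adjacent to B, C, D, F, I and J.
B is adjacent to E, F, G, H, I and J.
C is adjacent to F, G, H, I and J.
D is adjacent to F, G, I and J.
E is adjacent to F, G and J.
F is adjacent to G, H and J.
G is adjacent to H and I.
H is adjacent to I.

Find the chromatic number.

A, D, F, J are pairwise adjacent (a clique of size 4), so at least 4 colors are needed.
4 colors suffice: color red → {F, I}; color blue → {B, C, D}; color green → {G, J}; color yellow → {A, E, H}. No two adjacent vertices share a color.

4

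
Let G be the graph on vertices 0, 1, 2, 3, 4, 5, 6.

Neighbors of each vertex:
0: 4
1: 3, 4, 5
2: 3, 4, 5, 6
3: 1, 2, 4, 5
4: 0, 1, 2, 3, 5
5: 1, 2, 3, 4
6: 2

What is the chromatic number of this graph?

4

1, 3, 4, 5 are pairwise adjacent (a clique of size 4), so at least 4 colors are needed.
One proper 4-coloring: 0=blue, 1=yellow, 2=yellow, 3=blue, 4=red, 5=green, 6=red. No two adjacent vertices share a color.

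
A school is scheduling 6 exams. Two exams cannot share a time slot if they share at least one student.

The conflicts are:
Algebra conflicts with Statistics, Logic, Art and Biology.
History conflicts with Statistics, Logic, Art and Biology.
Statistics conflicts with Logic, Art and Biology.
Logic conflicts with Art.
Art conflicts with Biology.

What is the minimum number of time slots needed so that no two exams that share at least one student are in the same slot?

History, Statistics, Logic, Art pairwise conflict, so at least 4 time slots are needed.
4 time slots suffice: time slot 1 → {Statistics}; time slot 2 → {Art}; time slot 3 → {Logic, Biology}; time slot 4 → {Algebra, History}. No two conflicting exams share a time slot.

4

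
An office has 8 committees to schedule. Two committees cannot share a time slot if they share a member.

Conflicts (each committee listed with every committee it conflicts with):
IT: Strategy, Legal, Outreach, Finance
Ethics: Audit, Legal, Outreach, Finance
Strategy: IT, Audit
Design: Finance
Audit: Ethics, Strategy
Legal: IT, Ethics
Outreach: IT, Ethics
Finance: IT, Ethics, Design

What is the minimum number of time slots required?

The cycle Outreach-Ethics-Audit-Strategy-IT-Outreach has odd length 5, so it cannot be 2-colored; at least 3 time slots are needed.
3 time slots suffice: time slot 1 → {IT, Ethics, Design}; time slot 2 → {Audit, Legal, Outreach, Finance}; time slot 3 → {Strategy}. No two conflicting committees share a time slot.

3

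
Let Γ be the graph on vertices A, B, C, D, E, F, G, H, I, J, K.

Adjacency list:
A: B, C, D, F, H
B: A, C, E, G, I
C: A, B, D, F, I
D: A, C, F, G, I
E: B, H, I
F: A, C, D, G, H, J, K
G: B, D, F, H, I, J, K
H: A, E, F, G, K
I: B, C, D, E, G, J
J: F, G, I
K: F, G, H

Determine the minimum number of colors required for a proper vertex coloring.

F, G, H, K form a clique, so at least 4 colors are needed.
4 colors suffice: color 1 → {A, E, G}; color 2 → {F, I}; color 3 → {B, D, H, J}; color 4 → {C, K}. Every edge joins two different colors.

4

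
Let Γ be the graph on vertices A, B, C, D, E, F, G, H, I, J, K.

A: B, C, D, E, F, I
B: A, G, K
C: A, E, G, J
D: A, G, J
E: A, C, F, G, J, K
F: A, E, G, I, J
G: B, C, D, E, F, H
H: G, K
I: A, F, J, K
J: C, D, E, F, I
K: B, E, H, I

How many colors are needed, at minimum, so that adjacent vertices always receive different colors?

A, F, I form a triangle, so at least 3 colors are needed.
3 colors suffice: color 1 → {A, G, J, K}; color 2 → {B, D, E, H, I}; color 3 → {C, F}. Every edge joins two different colors.

3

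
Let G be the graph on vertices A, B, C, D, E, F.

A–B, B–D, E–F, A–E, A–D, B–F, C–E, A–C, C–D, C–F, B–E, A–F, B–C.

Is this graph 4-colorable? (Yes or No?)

No

A, B, C, E, F are mutually adjacent (a clique of size 5), so at least 5 colors are needed.
So 4 colors are not enough.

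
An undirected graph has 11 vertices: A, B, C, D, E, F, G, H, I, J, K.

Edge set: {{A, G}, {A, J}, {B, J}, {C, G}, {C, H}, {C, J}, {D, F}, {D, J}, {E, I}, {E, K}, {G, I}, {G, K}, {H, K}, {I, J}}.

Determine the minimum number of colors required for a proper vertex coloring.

2

A and J are adjacent, so at least 2 colors are needed.
2 colors suffice: color 1 → {E, F, G, H, J}; color 2 → {A, B, C, D, I, K}. Every edge joins two different colors.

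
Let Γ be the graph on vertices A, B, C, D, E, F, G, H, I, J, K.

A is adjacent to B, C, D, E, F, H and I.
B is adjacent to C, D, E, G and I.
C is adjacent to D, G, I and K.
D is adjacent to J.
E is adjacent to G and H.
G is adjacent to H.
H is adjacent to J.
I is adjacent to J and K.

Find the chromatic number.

4

A, B, C, D form a clique, so at least 4 colors are needed.
4 colors suffice: color 1 → {A, G, J, K}; color 2 → {C, E, F}; color 3 → {B, H}; color 4 → {D, I}. Every edge joins two different colors.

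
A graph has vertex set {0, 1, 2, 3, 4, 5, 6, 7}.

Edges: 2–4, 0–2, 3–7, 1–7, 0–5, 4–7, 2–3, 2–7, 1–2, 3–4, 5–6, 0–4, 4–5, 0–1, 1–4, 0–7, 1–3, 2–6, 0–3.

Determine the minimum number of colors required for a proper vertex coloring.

0, 1, 2, 3, 4, 7 are mutually adjacent (a clique of size 6), so at least 6 colors are needed.
6 colors suffice: color red → {4, 6}; color blue → {0}; color green → {2, 5}; color yellow → {7}; color purple → {1}; color orange → {3}. No two adjacent vertices share a color.

6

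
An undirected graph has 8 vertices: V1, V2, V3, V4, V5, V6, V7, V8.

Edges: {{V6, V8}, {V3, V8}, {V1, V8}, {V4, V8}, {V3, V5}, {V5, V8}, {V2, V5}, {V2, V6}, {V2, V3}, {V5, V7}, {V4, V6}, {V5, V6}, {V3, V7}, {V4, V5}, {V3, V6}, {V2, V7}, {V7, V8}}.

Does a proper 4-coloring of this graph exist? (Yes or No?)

Yes

The chromatic number is 4. V2, V3, V5, V6 form a clique, so at least 4 colors are needed.
One proper 4-coloring: V1=R, V2=B, V3=Y, V4=Y, V5=R, V6=G, V7=G, V8=B.
That is already a proper 4-coloring.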